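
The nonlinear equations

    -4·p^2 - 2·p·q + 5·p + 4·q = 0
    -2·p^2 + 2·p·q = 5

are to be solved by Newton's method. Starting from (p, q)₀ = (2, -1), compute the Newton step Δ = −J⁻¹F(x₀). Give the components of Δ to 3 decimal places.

(-0.667, 2.583)

At (2, -1): F = (-6.000, -17.000).
Jacobian J = [[-8·p - 2·q + 5, -2·p + 4], [-4·p + 2·q, 2·p]].
At the point, J = [[-9.000, 0.000], [-10.000, 4.000]] (det J = -36.000).
Solving J·Δ = −F gives Δ = (-0.667, 2.583).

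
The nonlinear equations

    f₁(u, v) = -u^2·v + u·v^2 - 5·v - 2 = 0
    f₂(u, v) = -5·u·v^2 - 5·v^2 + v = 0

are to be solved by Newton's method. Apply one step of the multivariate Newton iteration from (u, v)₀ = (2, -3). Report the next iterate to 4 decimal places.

(0.9493, -2.0031)

At (2, -3): F = (43.0000, -138.0000).
Jacobian J = [[-2·u·v + v^2, -u^2 + 2·u·v - 5], [-5·v^2, -10·u·v - 10·v + 1]].
At the point, J = [[21.0000, -21.0000], [-45.0000, 91.0000]] (det J = 966.0000).
Solving J·Δ = −F gives Δ = (-1.0507, 0.9969).
Then the next iterate is (u, v)₁ = (0.9493, -2.0031).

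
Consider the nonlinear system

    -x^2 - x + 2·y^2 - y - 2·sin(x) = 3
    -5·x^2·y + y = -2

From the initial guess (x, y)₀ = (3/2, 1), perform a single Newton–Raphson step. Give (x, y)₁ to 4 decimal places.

(0.3092, 1.9378)

At (3/2, 1): F = (-7.744990, -8.2500).
Jacobian J = [[-2·x - 2·cos(x) - 1, 4·y - 1], [-10·x·y, -5·x^2 + 1]].
At the point, J = [[-4.141474, 3.0000], [-15.0000, -10.2500]] (det J = 87.450113).
Solving J·Δ = −F gives Δ = (-1.1908, 0.9378).
Then the next iterate is (x, y)₁ = (0.3092, 1.9378).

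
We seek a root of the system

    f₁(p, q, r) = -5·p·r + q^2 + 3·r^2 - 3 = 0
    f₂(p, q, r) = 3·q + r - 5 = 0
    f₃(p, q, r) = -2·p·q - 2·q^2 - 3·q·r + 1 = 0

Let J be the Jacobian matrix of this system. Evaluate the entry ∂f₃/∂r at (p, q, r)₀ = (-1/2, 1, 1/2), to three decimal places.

-3.000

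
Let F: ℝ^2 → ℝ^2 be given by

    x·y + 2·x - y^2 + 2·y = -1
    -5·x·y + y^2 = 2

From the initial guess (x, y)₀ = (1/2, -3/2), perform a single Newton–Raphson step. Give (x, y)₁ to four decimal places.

(0.5000, -0.7727)

At (1/2, -3/2): F = (-4.0000, 4.0000).
Jacobian J = [[y + 2, x - 2·y + 2], [-5·y, -5·x + 2·y]].
At the point, J = [[0.5000, 5.5000], [7.5000, -5.5000]] (det J = -44.0000).
Solving J·Δ = −F gives Δ = (0.0000, 0.7273).
Then the next iterate is (x, y)₁ = (0.5000, -0.7727).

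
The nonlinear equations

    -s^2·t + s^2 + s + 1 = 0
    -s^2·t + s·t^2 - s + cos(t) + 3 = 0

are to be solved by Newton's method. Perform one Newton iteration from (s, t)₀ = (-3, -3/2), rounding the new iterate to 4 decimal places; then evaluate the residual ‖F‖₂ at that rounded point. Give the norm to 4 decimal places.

5.8609

At (-3, -3/2): F = (20.5000, 12.820737).
Jacobian J = [[-2·s·t + 2·s + 1, -s^2], [-2·s·t + t^2 - 1, -s^2 + 2·s·t - sin(t)]].
At the point, J = [[-14.0000, -9.0000], [-7.7500, 0.997495]] (det J = -83.714930).
Solving J·Δ = −F gives Δ = (1.6226, -0.2463).
Then the next iterate is (s, t)₁ = (-1.3774, -1.7463).
Re-evaluating at (-1.3774, -1.7463): F = (4.832965, 3.315461), so ‖F‖₂ = 5.8609.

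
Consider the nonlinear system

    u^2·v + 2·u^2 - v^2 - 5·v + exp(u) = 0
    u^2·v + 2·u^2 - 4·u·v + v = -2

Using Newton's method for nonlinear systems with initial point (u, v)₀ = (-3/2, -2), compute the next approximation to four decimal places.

(7.6436, -8.6107)

At (-3/2, -2): F = (6.223130, -12.0000).
Jacobian J = [[2·u·v + 4·u + exp(u), u^2 - 2·v - 5], [2·u·v + 4·u - 4·v, u^2 - 4·u + 1]].
At the point, J = [[0.223130, 1.2500], [8.0000, 9.2500]] (det J = -7.936046).
Solving J·Δ = −F gives Δ = (9.1436, -6.6107).
Then the next iterate is (u, v)₁ = (7.6436, -8.6107).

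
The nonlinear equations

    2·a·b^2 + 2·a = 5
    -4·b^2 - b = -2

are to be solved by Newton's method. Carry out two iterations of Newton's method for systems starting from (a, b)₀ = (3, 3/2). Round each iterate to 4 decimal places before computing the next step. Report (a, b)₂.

(2.0169, 0.6261)

At (3, 3/2): F = (14.5000, -8.5000).
Jacobian J = [[2·b^2 + 2, 4·a·b], [0, -8·b - 1]].
At the point, J = [[6.5000, 18.0000], [0.0000, -13.0000]] (det J = -84.5000).
Solving J·Δ = −F gives Δ = (-0.4201, -0.6538).
Then the next iterate is (a, b)₁ = (2.5799, 0.8462).
Round to (2.5799, 0.8462) and repeat: F = (3.854498, -1.710418), J = [[3.432109, 8.732446], [0.0000, -7.7696]].
Δ = (-0.5630, -0.2201), so (a, b)₂ = (2.0169, 0.6261).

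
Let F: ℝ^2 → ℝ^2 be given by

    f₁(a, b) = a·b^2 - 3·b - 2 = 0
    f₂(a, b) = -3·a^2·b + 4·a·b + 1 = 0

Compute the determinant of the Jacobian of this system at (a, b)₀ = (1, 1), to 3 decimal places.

-1.000

J = [[b^2, 2·a·b - 3], [-6·a·b + 4·b, -3·a^2 + 4·a]].
At the point, J = [[1.000, -1.000], [-2.000, 1.000]].
det J = -1.000.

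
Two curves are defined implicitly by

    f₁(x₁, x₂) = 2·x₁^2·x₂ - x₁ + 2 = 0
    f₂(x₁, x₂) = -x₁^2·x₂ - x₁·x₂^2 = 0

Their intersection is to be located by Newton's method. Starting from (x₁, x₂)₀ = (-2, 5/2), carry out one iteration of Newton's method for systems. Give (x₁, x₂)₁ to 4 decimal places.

(-1.2051, 1.5865)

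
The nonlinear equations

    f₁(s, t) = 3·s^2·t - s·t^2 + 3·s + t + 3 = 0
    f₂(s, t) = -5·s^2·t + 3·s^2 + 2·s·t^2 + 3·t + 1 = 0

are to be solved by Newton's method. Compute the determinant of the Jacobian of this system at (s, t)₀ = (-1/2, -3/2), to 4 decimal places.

26.4375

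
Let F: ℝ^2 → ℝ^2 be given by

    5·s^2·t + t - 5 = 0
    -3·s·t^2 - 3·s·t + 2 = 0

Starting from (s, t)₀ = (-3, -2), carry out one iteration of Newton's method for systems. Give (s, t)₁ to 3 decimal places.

At (-3, -2): F = (-97.000, 20.000).
Jacobian J = [[10·s·t, 5·s^2 + 1], [-3·t^2 - 3·t, -6·s·t - 3·s]].
At the point, J = [[60.000, 46.000], [-6.000, -27.000]] (det J = -1344.000).
Solving J·Δ = −F gives Δ = (1.264, 0.460).
Then the next iterate is (s, t)₁ = (-1.736, -1.540).

(-1.736, -1.540)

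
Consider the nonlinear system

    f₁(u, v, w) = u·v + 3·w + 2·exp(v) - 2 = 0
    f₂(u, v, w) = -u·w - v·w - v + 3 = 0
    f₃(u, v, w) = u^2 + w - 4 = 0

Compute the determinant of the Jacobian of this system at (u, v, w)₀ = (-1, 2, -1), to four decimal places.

J = [[v, u + 2·exp(v), 3], [-w, -w - 1, -u - v], [2·u, 0, 1]].
At the point, J = [[2.0000, 13.778112, 3.0000], [1.0000, 0.0000, -1.0000], [-2.0000, 0.0000, 1.0000]].
det J = 13.7781.

13.7781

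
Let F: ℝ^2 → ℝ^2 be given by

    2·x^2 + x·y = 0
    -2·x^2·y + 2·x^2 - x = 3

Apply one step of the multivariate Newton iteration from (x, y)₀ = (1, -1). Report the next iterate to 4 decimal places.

(0.8462, -1.5385)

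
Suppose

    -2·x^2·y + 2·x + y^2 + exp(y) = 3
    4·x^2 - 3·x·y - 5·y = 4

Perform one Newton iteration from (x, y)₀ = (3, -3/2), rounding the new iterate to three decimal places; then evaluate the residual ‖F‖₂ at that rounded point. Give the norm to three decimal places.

At (3, -3/2): F = (32.47313, 53.000).
Jacobian J = [[-4·x·y + 2, -2·x^2 + 2·y + exp(y)], [8·x - 3·y, -3·x - 5]].
At the point, J = [[20.000, -20.77687], [28.500, -14.000]] (det J = 312.14079).
Solving J·Δ = −F gives Δ = (-2.071, -0.431).
Then the next iterate is (x, y)₁ = (0.929, -1.931).
Re-evaluating at (0.929, -1.931): F = (6.06483, 14.48886), so ‖F‖₂ = 15.707.

15.707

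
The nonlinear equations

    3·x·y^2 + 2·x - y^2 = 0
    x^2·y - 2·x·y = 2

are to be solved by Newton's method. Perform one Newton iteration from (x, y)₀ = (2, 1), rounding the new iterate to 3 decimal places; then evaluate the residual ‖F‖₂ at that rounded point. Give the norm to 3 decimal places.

7.952

At (2, 1): F = (9.000, -2.000).
Jacobian J = [[3·y^2 + 2, 6·x·y - 2·y], [2·x·y - 2·y, x^2 - 2·x]].
At the point, J = [[5.000, 10.000], [2.000, 0.000]] (det J = -20.000).
Solving J·Δ = −F gives Δ = (1.000, -1.400).
Then the next iterate is (x, y)₁ = (3.000, -0.400).
Re-evaluating at (3.000, -0.400): F = (7.280, -3.200), so ‖F‖₂ = 7.952.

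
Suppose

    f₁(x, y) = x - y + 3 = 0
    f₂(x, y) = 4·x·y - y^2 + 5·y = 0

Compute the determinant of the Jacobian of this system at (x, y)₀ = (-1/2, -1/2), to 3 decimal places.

2.000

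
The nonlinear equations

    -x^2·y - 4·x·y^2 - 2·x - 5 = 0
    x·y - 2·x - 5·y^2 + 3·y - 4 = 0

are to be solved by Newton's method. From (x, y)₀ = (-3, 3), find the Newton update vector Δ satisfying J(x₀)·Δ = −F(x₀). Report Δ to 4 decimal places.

At (-3, 3): F = (82.0000, -43.0000).
Jacobian J = [[-2·x·y - 4·y^2 - 2, -x^2 - 8·x·y], [y - 2, x - 10·y + 3]].
At the point, J = [[-20.0000, 63.0000], [1.0000, -30.0000]] (det J = 537.0000).
Solving J·Δ = −F gives Δ = (-0.4637, -1.4488).

(-0.4637, -1.4488)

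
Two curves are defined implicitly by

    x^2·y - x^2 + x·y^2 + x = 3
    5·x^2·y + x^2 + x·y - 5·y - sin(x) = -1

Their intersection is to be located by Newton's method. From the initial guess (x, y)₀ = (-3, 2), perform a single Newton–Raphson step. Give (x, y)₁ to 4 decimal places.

(-3.3565, -0.8812)

At (-3, 2): F = (-9.0000, 84.141120).
Jacobian J = [[2·x·y - 2·x + y^2 + 1, x^2 + 2·x·y], [10·x·y + 2·x + y - cos(x), 5·x^2 + x - 5]].
At the point, J = [[-1.0000, -3.0000], [-63.010008, 37.0000]] (det J = -226.030023).
Solving J·Δ = −F gives Δ = (-0.3565, -2.8812).
Then the next iterate is (x, y)₁ = (-3.3565, -0.8812).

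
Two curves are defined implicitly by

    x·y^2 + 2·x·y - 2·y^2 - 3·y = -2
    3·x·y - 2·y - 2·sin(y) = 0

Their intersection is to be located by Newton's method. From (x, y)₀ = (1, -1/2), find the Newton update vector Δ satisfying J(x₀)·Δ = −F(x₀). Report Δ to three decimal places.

(3.000, -5.351)

At (1, -1/2): F = (2.250, 0.45885).
Jacobian J = [[y^2 + 2·y, 2·x·y + 2·x - 4·y - 3], [3·y, 3·x - 2·cos(y) - 2]].
At the point, J = [[-0.750, 0.000], [-1.500, -0.75517]] (det J = 0.56637).
Solving J·Δ = −F gives Δ = (3.000, -5.351).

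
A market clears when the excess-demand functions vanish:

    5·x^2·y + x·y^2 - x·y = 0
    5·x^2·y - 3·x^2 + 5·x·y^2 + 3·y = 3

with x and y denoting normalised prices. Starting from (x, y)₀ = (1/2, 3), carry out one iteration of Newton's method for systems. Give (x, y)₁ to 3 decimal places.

(0.438, 1.547)

At (1/2, 3): F = (6.750, 31.500).
Jacobian J = [[10·x·y + y^2 - y, 5·x^2 + 2·x·y - x], [10·x·y - 6·x + 5·y^2, 5·x^2 + 10·x·y + 3]].
At the point, J = [[21.000, 3.750], [57.000, 19.250]] (det J = 190.500).
Solving J·Δ = −F gives Δ = (-0.062, -1.453).
Then the next iterate is (x, y)₁ = (0.438, 1.547).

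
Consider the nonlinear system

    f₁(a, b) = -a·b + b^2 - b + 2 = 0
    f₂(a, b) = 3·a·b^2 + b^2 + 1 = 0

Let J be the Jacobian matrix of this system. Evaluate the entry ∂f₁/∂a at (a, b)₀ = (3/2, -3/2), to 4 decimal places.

∂f₁/∂a = -b.
At (3/2, -3/2) this is 1.5000.

1.5000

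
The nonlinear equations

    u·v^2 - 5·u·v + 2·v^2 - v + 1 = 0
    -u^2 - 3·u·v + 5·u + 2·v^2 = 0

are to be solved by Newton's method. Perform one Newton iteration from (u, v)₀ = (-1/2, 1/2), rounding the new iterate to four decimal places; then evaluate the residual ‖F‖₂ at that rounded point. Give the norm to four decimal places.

At (-1/2, 1/2): F = (2.1250, -1.5000).
Jacobian J = [[v^2 - 5·v, 2·u·v - 5·u + 4·v - 1], [-2·u - 3·v + 5, -3·u + 4·v]].
At the point, J = [[-2.2500, 3.0000], [4.5000, 3.5000]] (det J = -21.3750).
Solving J·Δ = −F gives Δ = (0.5585, -0.2895).
Then the next iterate is (u, v)₁ = (0.0585, 0.2105).
Re-evaluating at (0.0585, 0.2105): F = (0.819141, 0.340755), so ‖F‖₂ = 0.8872.

0.8872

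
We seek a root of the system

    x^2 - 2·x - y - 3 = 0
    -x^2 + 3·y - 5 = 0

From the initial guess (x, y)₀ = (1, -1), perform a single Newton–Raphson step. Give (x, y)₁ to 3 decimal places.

At (1, -1): F = (-3.000, -9.000).
Jacobian J = [[2·x - 2, -1], [-2·x, 3]].
At the point, J = [[0.000, -1.000], [-2.000, 3.000]] (det J = -2.000).
Solving J·Δ = −F gives Δ = (-9.000, -3.000).
Then the next iterate is (x, y)₁ = (-8.000, -4.000).

(-8.000, -4.000)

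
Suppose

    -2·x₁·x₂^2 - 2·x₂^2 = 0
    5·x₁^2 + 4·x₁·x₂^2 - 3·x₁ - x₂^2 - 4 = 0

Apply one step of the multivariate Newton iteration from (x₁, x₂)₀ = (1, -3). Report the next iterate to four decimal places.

(1.0678, -1.4492)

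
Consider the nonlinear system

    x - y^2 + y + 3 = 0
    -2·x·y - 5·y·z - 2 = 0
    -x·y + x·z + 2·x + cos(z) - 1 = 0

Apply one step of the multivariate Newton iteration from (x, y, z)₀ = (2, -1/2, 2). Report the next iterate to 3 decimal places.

(3.655, -3.453, -17.197)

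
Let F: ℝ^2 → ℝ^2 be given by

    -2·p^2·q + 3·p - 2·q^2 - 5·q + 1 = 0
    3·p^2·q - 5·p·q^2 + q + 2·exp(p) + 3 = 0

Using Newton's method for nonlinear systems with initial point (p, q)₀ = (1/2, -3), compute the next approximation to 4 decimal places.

At (1/2, -3): F = (1.0000, -21.452557).
Jacobian J = [[-4·p·q + 3, -2·p^2 - 4·q - 5], [6·p·q - 5·q^2 + 2·exp(p), 3·p^2 - 10·p·q + 1]].
At the point, J = [[9.0000, 6.5000], [-50.702557, 16.7500]] (det J = 480.316623).
Solving J·Δ = −F gives Δ = (-0.3252, 0.2964).
Then the next iterate is (p, q)₁ = (0.1748, -2.7036).

(0.1748, -2.7036)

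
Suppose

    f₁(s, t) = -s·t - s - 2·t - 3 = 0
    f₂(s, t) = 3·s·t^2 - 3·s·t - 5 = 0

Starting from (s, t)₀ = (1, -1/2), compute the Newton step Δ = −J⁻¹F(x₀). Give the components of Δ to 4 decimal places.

At (1, -1/2): F = (-2.5000, -2.7500).
Jacobian J = [[-t - 1, -s - 2], [3·t^2 - 3·t, 6·s·t - 3·s]].
At the point, J = [[-0.5000, -3.0000], [2.2500, -6.0000]] (det J = 9.7500).
Solving J·Δ = −F gives Δ = (-0.6923, -0.7179).

(-0.6923, -0.7179)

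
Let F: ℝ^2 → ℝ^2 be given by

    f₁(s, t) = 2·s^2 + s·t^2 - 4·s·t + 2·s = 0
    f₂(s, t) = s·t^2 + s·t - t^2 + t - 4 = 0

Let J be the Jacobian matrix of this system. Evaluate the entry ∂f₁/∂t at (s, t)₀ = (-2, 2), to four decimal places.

0.0000

∂f₁/∂t = 2·s·t - 4·s.
At (-2, 2) this is 0.0000.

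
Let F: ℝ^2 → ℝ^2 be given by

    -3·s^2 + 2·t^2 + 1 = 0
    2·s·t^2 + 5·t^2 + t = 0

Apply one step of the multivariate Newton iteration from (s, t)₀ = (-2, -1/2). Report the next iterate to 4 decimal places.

(-1.5000, -2.7500)

At (-2, -1/2): F = (-10.5000, -0.2500).
Jacobian J = [[-6·s, 4·t], [2·t^2, 4·s·t + 10·t + 1]].
At the point, J = [[12.0000, -2.0000], [0.5000, 0.0000]] (det J = 1.0000).
Solving J·Δ = −F gives Δ = (0.5000, -2.2500).
Then the next iterate is (s, t)₁ = (-1.5000, -2.7500).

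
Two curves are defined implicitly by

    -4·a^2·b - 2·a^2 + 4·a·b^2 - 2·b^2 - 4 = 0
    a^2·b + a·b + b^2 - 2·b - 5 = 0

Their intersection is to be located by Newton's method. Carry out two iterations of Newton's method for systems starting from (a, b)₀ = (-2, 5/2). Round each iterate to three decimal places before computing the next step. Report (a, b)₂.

(-4.183, -2.154)

At (-2, 5/2): F = (-114.500, 1.250).
Jacobian J = [[-8·a·b - 4·a + 4·b^2, -4·a^2 + 8·a·b - 4·b], [2·a·b + b, a^2 + a + 2·b - 2]].
At the point, J = [[73.000, -66.000], [-7.500, 5.000]] (det J = -130.000).
Solving J·Δ = −F gives Δ = (-3.769, -5.904).
Then the next iterate is (a, b)₁ = (-5.769, -3.404).
Round to (-5.769, -3.404) and repeat: F = (92.03526, -80.25686), J = [[-87.67654, 37.59196], [35.87135, 18.70436]].
Δ = (1.586, 1.250), so (a, b)₂ = (-4.183, -2.154).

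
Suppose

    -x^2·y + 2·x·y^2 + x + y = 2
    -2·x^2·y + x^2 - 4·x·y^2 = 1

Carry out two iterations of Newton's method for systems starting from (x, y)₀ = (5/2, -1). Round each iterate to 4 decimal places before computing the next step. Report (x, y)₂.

(1.2056, -0.6338)

At (5/2, -1): F = (10.7500, 7.7500).
Jacobian J = [[-2·x·y + 2·y^2 + 1, -x^2 + 4·x·y + 1], [-4·x·y + 2·x - 4·y^2, -2·x^2 - 8·x·y]].
At the point, J = [[8.0000, -15.2500], [11.0000, 7.5000]] (det J = 227.7500).
Solving J·Δ = −F gives Δ = (-0.8729, 0.2470).
Then the next iterate is (x, y)₁ = (1.6271, -0.7530).
Round to (1.6271, -0.7530) and repeat: F = (2.712794, 1.944199), J = [[4.584431, -6.548280], [5.886989, 4.506742]].
Δ = (-0.4215, 0.1192), so (x, y)₂ = (1.2056, -0.6338).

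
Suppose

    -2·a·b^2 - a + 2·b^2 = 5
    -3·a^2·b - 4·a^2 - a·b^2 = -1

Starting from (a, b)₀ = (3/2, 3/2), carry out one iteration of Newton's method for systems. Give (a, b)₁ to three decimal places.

At (3/2, 3/2): F = (-8.750, -21.500).
Jacobian J = [[-2·b^2 - 1, -4·a·b + 4·b], [-6·a·b - 8·a - b^2, -3·a^2 - 2·a·b]].
At the point, J = [[-5.500, -3.000], [-27.750, -11.250]] (det J = -21.375).
Solving J·Δ = −F gives Δ = (1.588, -5.827).
Then the next iterate is (a, b)₁ = (3.088, -4.327).

(3.088, -4.327)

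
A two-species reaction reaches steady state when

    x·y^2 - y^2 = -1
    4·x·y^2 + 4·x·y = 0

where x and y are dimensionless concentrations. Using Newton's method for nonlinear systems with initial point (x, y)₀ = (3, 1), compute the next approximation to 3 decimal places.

At (3, 1): F = (3.000, 24.000).
Jacobian J = [[y^2, 2·x·y - 2·y], [4·y^2 + 4·y, 8·x·y + 4·x]].
At the point, J = [[1.000, 4.000], [8.000, 36.000]] (det J = 4.000).
Solving J·Δ = −F gives Δ = (-3.000, 0.000).
Then the next iterate is (x, y)₁ = (0.000, 1.000).

(0.000, 1.000)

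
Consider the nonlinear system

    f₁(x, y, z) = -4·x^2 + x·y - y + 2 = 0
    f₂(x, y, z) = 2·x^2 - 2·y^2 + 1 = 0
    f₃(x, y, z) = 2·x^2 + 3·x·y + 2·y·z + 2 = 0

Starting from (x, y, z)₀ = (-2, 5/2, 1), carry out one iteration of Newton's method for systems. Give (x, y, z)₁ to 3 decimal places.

At (-2, 5/2, 1): F = (-21.500, -3.500, 0.000).
Jacobian J = [[-8·x + y, x - 1, 0], [4·x, -4·y, 0], [4·x + 3·y, 3·x + 2·z, 2·y]].
At the point, J = [[18.500, -3.000, 0.000], [-8.000, -10.000, 0.000], [-0.500, -4.000, 5.000]] (det J = -1045.000).
Solving J·Δ = −F gives Δ = (0.978, -1.133, -0.808).
Then the next iterate is (x, y, z)₁ = (-1.022, 1.367, 0.192).

(-1.022, 1.367, 0.192)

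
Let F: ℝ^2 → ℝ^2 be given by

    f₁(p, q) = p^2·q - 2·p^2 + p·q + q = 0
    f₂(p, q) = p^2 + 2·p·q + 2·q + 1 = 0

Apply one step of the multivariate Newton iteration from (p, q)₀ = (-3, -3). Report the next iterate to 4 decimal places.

(-2.9167, 2.2500)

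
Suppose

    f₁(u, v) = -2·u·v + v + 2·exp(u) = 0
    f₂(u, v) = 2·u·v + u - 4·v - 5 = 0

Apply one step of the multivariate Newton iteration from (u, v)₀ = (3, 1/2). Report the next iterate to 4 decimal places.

At (3, 1/2): F = (37.671074, -1.0000).
Jacobian J = [[-2·v + 2·exp(u), -2·u + 1], [2·v + 1, 2·u - 4]].
At the point, J = [[39.171074, -5.0000], [2.0000, 2.0000]] (det J = 88.342148).
Solving J·Δ = −F gives Δ = (-0.7962, 1.2962).
Then the next iterate is (u, v)₁ = (2.2038, 1.7962).

(2.2038, 1.7962)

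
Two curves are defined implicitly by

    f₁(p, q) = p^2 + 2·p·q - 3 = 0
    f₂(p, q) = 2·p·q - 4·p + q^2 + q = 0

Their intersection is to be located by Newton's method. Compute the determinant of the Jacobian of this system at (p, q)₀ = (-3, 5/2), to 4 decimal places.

6.0000

J = [[2·p + 2·q, 2·p], [2·q - 4, 2·p + 2·q + 1]].
At the point, J = [[-1.0000, -6.0000], [1.0000, 0.0000]].
det J = 6.0000.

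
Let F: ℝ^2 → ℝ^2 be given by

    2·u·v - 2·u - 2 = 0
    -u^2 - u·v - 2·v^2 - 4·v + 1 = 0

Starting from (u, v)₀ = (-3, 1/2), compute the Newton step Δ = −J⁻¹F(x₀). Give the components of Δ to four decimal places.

At (-3, 1/2): F = (1.0000, -9.0000).
Jacobian J = [[2·v - 2, 2·u], [-2·u - v, -u - 4·v - 4]].
At the point, J = [[-1.0000, -6.0000], [5.5000, -3.0000]] (det J = 36.0000).
Solving J·Δ = −F gives Δ = (1.5833, -0.0972).

(1.5833, -0.0972)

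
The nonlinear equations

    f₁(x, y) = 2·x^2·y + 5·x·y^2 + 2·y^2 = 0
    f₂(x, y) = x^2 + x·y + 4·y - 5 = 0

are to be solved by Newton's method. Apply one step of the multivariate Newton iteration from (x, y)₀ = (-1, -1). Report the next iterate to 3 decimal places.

(-1.804, 0.529)

At (-1, -1): F = (-5.000, -7.000).
Jacobian J = [[4·x·y + 5·y^2, 2·x^2 + 10·x·y + 4·y], [2·x + y, x + 4]].
At the point, J = [[9.000, 8.000], [-3.000, 3.000]] (det J = 51.000).
Solving J·Δ = −F gives Δ = (-0.804, 1.529).
Then the next iterate is (x, y)₁ = (-1.804, 0.529).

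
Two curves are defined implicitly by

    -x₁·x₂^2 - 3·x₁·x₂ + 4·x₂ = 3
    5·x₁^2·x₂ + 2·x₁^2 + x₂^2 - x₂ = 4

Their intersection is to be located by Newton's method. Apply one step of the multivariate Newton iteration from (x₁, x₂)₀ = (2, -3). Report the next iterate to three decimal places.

(1.529, -1.500)

At (2, -3): F = (-15.000, -44.000).
Jacobian J = [[-x₂^2 - 3·x₂, -2·x₁·x₂ - 3·x₁ + 4], [10·x₁·x₂ + 4·x₁, 5·x₁^2 + 2·x₂ - 1]].
At the point, J = [[0.000, 10.000], [-52.000, 13.000]] (det J = 520.000).
Solving J·Δ = −F gives Δ = (-0.471, 1.500).
Then the next iterate is (x₁, x₂)₁ = (1.529, -1.500).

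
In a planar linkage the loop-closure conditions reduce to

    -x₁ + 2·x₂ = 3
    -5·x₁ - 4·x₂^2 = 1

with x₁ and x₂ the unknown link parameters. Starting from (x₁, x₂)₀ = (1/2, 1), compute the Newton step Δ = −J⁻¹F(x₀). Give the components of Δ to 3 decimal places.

At (1/2, 1): F = (-1.500, -7.500).
Jacobian J = [[-1, 2], [-5, -8·x₂]].
At the point, J = [[-1.000, 2.000], [-5.000, -8.000]] (det J = 18.000).
Solving J·Δ = −F gives Δ = (-1.500, 0.000).

(-1.500, 0.000)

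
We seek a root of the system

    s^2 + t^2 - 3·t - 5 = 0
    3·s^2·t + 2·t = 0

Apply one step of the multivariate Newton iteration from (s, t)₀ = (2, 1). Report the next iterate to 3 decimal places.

(2.412, -0.353)

At (2, 1): F = (-3.000, 14.000).
Jacobian J = [[2·s, 2·t - 3], [6·s·t, 3·s^2 + 2]].
At the point, J = [[4.000, -1.000], [12.000, 14.000]] (det J = 68.000).
Solving J·Δ = −F gives Δ = (0.412, -1.353).
Then the next iterate is (s, t)₁ = (2.412, -0.353).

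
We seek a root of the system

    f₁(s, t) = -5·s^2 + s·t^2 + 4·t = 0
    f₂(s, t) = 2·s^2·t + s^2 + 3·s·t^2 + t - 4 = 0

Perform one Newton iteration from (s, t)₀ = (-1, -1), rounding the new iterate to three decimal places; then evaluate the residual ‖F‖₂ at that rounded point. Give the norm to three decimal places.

At (-1, -1): F = (-10.000, -9.000).
Jacobian J = [[-10·s + t^2, 2·s·t + 4], [4·s·t + 2·s + 3·t^2, 2·s^2 + 6·s·t + 1]].
At the point, J = [[11.000, 6.000], [5.000, 9.000]] (det J = 69.000).
Solving J·Δ = −F gives Δ = (0.522, 0.710).
Then the next iterate is (s, t)₁ = (-0.478, -0.290).
Re-evaluating at (-0.478, -0.290): F = (-2.34262, -4.31464), so ‖F‖₂ = 4.910.

4.910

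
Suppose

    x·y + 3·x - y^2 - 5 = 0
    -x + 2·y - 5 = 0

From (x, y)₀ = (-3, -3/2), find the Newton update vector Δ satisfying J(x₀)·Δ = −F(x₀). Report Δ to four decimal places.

(7.8333, 6.4167)

At (-3, -3/2): F = (-11.7500, -5.0000).
Jacobian J = [[y + 3, x - 2·y], [-1, 2]].
At the point, J = [[1.5000, 0.0000], [-1.0000, 2.0000]] (det J = 3.0000).
Solving J·Δ = −F gives Δ = (7.8333, 6.4167).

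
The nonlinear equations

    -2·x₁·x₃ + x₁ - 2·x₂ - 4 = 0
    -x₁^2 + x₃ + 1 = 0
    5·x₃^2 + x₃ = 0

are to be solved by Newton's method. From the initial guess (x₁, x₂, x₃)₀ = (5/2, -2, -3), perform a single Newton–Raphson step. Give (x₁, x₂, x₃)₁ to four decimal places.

At (5/2, -2, -3): F = (17.5000, -8.2500, 42.0000).
Jacobian J = [[-2·x₃ + 1, -2, -2·x₁], [-2·x₁, 0, 1], [0, 0, 10·x₃ + 1]].
At the point, J = [[7.0000, -2.0000, -5.0000], [-5.0000, 0.0000, 1.0000], [0.0000, 0.0000, -29.0000]] (det J = 290.0000).
Solving J·Δ = −F gives Δ = (-1.3603, 0.3681, 1.4483).
Then the next iterate is (x₁, x₂, x₃)₁ = (1.1397, -1.6319, -1.5517).

(1.1397, -1.6319, -1.5517)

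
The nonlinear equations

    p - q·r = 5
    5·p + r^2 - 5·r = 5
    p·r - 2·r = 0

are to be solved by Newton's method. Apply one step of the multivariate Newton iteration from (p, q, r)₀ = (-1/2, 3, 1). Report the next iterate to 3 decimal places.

(1.737, -2.947, 0.895)

At (-1/2, 3, 1): F = (-8.500, -11.500, -2.500).
Jacobian J = [[1, -r, -q], [5, 0, 2·r - 5], [r, 0, p - 2]].
At the point, J = [[1.000, -1.000, -3.000], [5.000, 0.000, -3.000], [1.000, 0.000, -2.500]] (det J = -9.500).
Solving J·Δ = −F gives Δ = (2.237, -5.947, -0.105).
Then the next iterate is (p, q, r)₁ = (1.737, -2.947, 0.895).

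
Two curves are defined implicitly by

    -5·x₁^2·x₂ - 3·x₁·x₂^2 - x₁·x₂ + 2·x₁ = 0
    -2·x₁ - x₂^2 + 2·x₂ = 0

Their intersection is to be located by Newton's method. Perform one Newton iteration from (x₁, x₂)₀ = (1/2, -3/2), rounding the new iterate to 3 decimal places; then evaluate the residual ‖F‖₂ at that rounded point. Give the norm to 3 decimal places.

0.977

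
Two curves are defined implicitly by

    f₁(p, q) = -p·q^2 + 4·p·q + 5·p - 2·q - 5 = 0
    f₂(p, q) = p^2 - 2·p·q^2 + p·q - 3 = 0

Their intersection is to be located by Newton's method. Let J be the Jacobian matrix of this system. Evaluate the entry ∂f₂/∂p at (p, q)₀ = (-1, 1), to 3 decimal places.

∂f₂/∂p = 2·p - 2·q^2 + q.
At (-1, 1) this is -3.000.

-3.000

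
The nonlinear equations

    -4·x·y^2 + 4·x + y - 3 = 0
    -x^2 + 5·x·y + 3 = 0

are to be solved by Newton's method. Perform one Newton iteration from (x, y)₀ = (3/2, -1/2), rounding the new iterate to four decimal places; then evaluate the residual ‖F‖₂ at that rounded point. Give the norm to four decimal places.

At (3/2, -1/2): F = (1.0000, -3.0000).
Jacobian J = [[-4·y^2 + 4, -8·x·y + 1], [-2·x + 5·y, 5·x]].
At the point, J = [[3.0000, 7.0000], [-5.5000, 7.5000]] (det J = 61.0000).
Solving J·Δ = −F gives Δ = (-0.4672, 0.0574).
Then the next iterate is (x, y)₁ = (1.0328, -0.4426).
Re-evaluating at (1.0328, -0.4426): F = (-0.120680, -0.352262), so ‖F‖₂ = 0.3724.

0.3724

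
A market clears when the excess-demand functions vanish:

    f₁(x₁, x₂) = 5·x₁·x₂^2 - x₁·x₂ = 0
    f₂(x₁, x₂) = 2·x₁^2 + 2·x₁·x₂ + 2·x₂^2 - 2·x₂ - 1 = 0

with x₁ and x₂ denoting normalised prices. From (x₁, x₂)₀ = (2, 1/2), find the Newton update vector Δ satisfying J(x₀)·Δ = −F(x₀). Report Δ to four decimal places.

(-0.8986, -0.1033)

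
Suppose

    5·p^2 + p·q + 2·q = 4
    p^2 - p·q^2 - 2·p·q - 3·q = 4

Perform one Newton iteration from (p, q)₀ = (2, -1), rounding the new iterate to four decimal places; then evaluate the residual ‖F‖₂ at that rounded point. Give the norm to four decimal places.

2.3288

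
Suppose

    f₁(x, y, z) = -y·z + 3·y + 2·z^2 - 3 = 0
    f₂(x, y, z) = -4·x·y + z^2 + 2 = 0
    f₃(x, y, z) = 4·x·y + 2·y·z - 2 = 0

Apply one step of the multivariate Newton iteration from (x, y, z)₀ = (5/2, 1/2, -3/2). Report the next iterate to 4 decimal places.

(1.8158, 0.4079, -0.9868)

At (5/2, 1/2, -3/2): F = (3.7500, -0.7500, 1.5000).
Jacobian J = [[0, -z + 3, -y + 4·z], [-4·y, -4·x, 2·z], [4·y, 4·x + 2·z, 2·y]].
At the point, J = [[0.0000, 4.5000, -6.5000], [-2.0000, -10.0000, -3.0000], [2.0000, 7.0000, 1.0000]] (det J = -57.0000).
Solving J·Δ = −F gives Δ = (-0.6842, -0.0921, 0.5132).
Then the next iterate is (x, y, z)₁ = (1.8158, 0.4079, -0.9868).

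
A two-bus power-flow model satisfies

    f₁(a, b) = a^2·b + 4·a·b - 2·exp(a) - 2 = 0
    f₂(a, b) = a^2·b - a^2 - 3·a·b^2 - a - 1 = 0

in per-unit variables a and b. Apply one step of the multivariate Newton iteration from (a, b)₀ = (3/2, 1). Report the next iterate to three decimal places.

(-0.145, 0.938)

At (3/2, 1): F = (-2.71338, -7.000).
Jacobian J = [[2·a·b + 4·b - 2·exp(a), a^2 + 4·a], [2·a·b - 2·a - 3·b^2 - 1, a^2 - 6·a·b]].
At the point, J = [[-1.96338, 8.250], [-4.000, -6.750]] (det J = 46.25280).
Solving J·Δ = −F gives Δ = (-1.645, -0.062).
Then the next iterate is (a, b)₁ = (-0.145, 0.938).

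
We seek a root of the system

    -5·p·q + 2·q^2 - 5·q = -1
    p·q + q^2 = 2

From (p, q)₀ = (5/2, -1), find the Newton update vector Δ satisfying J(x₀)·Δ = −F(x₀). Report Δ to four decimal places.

(-3.4211, 0.1579)

At (5/2, -1): F = (20.5000, -3.5000).
Jacobian J = [[-5·q, -5·p + 4·q - 5], [q, p + 2·q]].
At the point, J = [[5.0000, -21.5000], [-1.0000, 0.5000]] (det J = -19.0000).
Solving J·Δ = −F gives Δ = (-3.4211, 0.1579).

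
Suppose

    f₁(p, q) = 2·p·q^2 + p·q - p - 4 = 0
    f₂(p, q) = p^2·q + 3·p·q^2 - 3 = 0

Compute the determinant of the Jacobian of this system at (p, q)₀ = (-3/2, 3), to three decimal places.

J = [[2·q^2 + q - 1, 4·p·q + p], [2·p·q + 3·q^2, p^2 + 6·p·q]].
At the point, J = [[20.000, -19.500], [18.000, -24.750]].
det J = -144.000.

-144.000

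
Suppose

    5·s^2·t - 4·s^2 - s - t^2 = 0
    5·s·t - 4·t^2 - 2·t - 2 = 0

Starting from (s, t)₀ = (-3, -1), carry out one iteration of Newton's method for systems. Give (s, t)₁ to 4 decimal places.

(-2.1983, -0.2231)

At (-3, -1): F = (-79.0000, 11.0000).
Jacobian J = [[10·s·t - 8·s - 1, 5·s^2 - 2·t], [5·t, 5·s - 8·t - 2]].
At the point, J = [[53.0000, 47.0000], [-5.0000, -9.0000]] (det J = -242.0000).
Solving J·Δ = −F gives Δ = (0.8017, 0.7769).
Then the next iterate is (s, t)₁ = (-2.1983, -0.2231).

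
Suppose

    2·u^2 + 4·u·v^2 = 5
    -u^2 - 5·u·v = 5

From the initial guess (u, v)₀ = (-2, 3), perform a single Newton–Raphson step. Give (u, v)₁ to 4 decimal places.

(-0.7177, 2.3105)

At (-2, 3): F = (-69.0000, 21.0000).
Jacobian J = [[4·u + 4·v^2, 8·u·v], [-2·u - 5·v, -5·u]].
At the point, J = [[28.0000, -48.0000], [-11.0000, 10.0000]] (det J = -248.0000).
Solving J·Δ = −F gives Δ = (1.2823, -0.6895).
Then the next iterate is (u, v)₁ = (-0.7177, 2.3105).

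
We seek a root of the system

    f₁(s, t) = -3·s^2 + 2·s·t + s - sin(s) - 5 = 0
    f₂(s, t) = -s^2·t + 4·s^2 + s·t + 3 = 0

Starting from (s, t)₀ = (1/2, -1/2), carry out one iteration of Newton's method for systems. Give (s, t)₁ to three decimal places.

At (1/2, -1/2): F = (-6.22943, 3.875).
Jacobian J = [[-6·s + 2·t - cos(s) + 1, 2·s], [-2·s·t + 8·s + t, -s^2 + s]].
At the point, J = [[-3.87758, 1.000], [4.000, 0.250]] (det J = -4.96940).
Solving J·Δ = −F gives Δ = (-1.093, 1.991).
Then the next iterate is (s, t)₁ = (-0.593, 1.491).

(-0.593, 1.491)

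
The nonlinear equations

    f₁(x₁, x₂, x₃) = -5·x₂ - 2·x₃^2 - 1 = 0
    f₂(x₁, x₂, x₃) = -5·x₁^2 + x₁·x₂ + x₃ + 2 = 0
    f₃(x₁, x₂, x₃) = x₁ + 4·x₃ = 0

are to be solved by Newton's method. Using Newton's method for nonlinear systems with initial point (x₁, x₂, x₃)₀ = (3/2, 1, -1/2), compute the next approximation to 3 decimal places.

(0.806, -0.181, -0.201)

At (3/2, 1, -1/2): F = (-6.500, -8.250, -0.500).
Jacobian J = [[0, -5, -4·x₃], [-10·x₁ + x₂, x₁, 1], [1, 0, 4]].
At the point, J = [[0.000, -5.000, 2.000], [-14.000, 1.500, 1.000], [1.000, 0.000, 4.000]] (det J = -288.000).
Solving J·Δ = −F gives Δ = (-0.694, -1.181, 0.299).
Then the next iterate is (x₁, x₂, x₃)₁ = (0.806, -0.181, -0.201).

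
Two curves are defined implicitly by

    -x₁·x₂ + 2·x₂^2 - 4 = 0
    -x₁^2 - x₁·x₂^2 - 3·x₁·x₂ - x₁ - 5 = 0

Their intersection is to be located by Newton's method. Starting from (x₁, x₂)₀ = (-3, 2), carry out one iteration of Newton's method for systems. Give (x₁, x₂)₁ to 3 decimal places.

At (-3, 2): F = (10.000, 19.000).
Jacobian J = [[-x₂, -x₁ + 4·x₂], [-2·x₁ - x₂^2 - 3·x₂ - 1, -2·x₁·x₂ - 3·x₁]].
At the point, J = [[-2.000, 11.000], [-5.000, 21.000]] (det J = 13.000).
Solving J·Δ = −F gives Δ = (-0.077, -0.923).
Then the next iterate is (x₁, x₂)₁ = (-3.077, 1.077).

(-3.077, 1.077)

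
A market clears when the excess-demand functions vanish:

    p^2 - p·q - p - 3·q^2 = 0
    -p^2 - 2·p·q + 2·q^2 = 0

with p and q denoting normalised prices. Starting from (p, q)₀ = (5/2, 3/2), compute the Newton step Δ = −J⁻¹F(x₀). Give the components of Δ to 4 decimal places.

(-1.2640, -0.8617)

At (5/2, 3/2): F = (-6.7500, -9.2500).
Jacobian J = [[2·p - q - 1, -p - 6·q], [-2·p - 2·q, -2·p + 4·q]].
At the point, J = [[2.5000, -11.5000], [-8.0000, 1.0000]] (det J = -89.5000).
Solving J·Δ = −F gives Δ = (-1.2640, -0.8617).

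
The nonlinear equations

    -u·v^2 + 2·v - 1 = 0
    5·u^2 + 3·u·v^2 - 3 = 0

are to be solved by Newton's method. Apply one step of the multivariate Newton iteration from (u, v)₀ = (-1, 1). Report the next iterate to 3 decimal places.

At (-1, 1): F = (2.000, -1.000).
Jacobian J = [[-v^2, -2·u·v + 2], [10·u + 3·v^2, 6·u·v]].
At the point, J = [[-1.000, 4.000], [-7.000, -6.000]] (det J = 34.000).
Solving J·Δ = −F gives Δ = (0.235, -0.441).
Then the next iterate is (u, v)₁ = (-0.765, 0.559).

(-0.765, 0.559)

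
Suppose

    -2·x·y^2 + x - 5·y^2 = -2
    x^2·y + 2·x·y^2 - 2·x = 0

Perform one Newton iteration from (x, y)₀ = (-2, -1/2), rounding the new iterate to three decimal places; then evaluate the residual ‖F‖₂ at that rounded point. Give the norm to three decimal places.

0.524

At (-2, -1/2): F = (-0.250, 1.000).
Jacobian J = [[-2·y^2 + 1, -4·x·y - 10·y], [2·x·y + 2·y^2 - 2, x^2 + 4·x·y]].
At the point, J = [[0.500, 1.000], [0.500, 8.000]] (det J = 3.500).
Solving J·Δ = −F gives Δ = (0.857, -0.179).
Then the next iterate is (x, y)₁ = (-1.143, -0.679).
Re-evaluating at (-1.143, -0.679): F = (-0.39427, 0.34498), so ‖F‖₂ = 0.524.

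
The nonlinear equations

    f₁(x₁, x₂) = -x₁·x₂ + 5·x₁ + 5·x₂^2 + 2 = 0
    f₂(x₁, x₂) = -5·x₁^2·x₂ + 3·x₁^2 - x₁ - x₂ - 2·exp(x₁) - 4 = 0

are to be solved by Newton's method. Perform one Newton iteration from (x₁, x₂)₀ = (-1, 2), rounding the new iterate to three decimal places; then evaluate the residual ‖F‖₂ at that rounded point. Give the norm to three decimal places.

At (-1, 2): F = (19.000, -12.73576).
Jacobian J = [[-x₂ + 5, -x₁ + 10·x₂], [-10·x₁·x₂ + 6·x₁ - 2·exp(x₁) - 1, -5·x₁^2 - 1]].
At the point, J = [[3.000, 21.000], [12.26424, -6.000]] (det J = -275.54906).
Solving J·Δ = −F gives Δ = (0.557, -0.984).
Then the next iterate is (x₁, x₂)₁ = (-0.443, 1.016).
Re-evaluating at (-0.443, 1.016): F = (5.39637, -6.26541), so ‖F‖₂ = 8.269.

8.269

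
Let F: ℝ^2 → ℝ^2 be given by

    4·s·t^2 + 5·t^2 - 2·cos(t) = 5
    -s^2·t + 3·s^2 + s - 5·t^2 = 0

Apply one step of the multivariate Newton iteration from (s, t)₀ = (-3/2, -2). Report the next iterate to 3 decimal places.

(-1.110, -1.115)

At (-3/2, -2): F = (-8.16771, -10.250).
Jacobian J = [[4·t^2, 8·s·t + 10·t + 2·sin(t)], [-2·s·t + 6·s + 1, -s^2 - 10·t]].
At the point, J = [[16.000, 2.18141], [-14.000, 17.750]] (det J = 314.53967).
Solving J·Δ = −F gives Δ = (0.390, 0.885).
Then the next iterate is (s, t)₁ = (-1.110, -1.115).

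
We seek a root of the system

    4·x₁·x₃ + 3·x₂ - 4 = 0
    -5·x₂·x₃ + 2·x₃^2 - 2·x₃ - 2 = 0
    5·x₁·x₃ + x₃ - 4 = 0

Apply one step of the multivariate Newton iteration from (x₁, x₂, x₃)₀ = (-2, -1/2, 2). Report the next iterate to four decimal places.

At (-2, -1/2, 2): F = (-21.5000, 7.0000, -22.0000).
Jacobian J = [[4·x₃, 3, 4·x₁], [0, -5·x₃, -5·x₂ + 4·x₃ - 2], [5·x₃, 0, 5·x₁ + 1]].
At the point, J = [[8.0000, 3.0000, -8.0000], [0.0000, -10.0000, 8.5000], [10.0000, 0.0000, -9.0000]] (det J = 175.0000).
Solving J·Δ = −F gives Δ = (3.1257, 1.5743, 1.0286).
Then the next iterate is (x₁, x₂, x₃)₁ = (1.1257, 1.0743, 3.0286).

(1.1257, 1.0743, 3.0286)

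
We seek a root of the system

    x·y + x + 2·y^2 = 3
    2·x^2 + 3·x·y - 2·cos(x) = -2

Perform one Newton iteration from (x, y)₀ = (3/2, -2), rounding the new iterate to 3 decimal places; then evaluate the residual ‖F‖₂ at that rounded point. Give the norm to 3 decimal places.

0.688

At (3/2, -2): F = (3.500, -2.64147).
Jacobian J = [[y + 1, x + 4·y], [4·x + 3·y + 2·sin(x), 3·x]].
At the point, J = [[-1.000, -6.500], [1.99499, 4.500]] (det J = 8.46743).
Solving J·Δ = −F gives Δ = (0.168, 0.513).
Then the next iterate is (x, y)₁ = (1.668, -1.487).
Re-evaluating at (1.668, -1.487): F = (0.61002, 0.31760), so ‖F‖₂ = 0.688.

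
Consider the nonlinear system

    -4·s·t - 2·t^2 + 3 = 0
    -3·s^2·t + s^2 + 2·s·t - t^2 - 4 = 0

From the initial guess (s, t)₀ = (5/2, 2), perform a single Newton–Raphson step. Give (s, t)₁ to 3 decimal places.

(2.149, 0.767)

At (5/2, 2): F = (-25.000, -29.250).
Jacobian J = [[-4·t, -4·s - 4·t], [-6·s·t + 2·s + 2·t, -3·s^2 + 2·s - 2·t]].
At the point, J = [[-8.000, -18.000], [-21.000, -17.750]] (det J = -236.000).
Solving J·Δ = −F gives Δ = (-0.351, -1.233).
Then the next iterate is (s, t)₁ = (2.149, 0.767).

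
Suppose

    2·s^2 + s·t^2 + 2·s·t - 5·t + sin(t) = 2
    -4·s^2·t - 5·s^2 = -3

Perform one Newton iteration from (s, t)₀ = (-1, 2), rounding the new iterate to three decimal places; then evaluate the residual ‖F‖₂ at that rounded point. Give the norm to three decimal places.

At (-1, 2): F = (-17.09070, -10.000).
Jacobian J = [[4·s + t^2 + 2·t, 2·s·t + 2·s + cos(t) - 5], [-8·s·t - 10·s, -4·s^2]].
At the point, J = [[4.000, -11.41615], [26.000, -4.000]] (det J = 280.81982).
Solving J·Δ = −F gives Δ = (0.163, -1.440).
Then the next iterate is (s, t)₁ = (-0.837, 0.560).
Re-evaluating at (-0.837, 0.560): F = (-4.06760, -2.07212), so ‖F‖₂ = 4.565.

4.565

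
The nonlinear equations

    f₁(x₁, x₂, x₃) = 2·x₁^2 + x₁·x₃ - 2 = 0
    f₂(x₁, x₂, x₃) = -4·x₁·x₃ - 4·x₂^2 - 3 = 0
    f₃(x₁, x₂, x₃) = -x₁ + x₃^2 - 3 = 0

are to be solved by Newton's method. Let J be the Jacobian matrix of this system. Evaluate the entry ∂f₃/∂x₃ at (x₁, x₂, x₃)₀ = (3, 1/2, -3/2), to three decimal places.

∂f₃/∂x₃ = 2·x₃.
At (3, 1/2, -3/2) this is -3.000.

-3.000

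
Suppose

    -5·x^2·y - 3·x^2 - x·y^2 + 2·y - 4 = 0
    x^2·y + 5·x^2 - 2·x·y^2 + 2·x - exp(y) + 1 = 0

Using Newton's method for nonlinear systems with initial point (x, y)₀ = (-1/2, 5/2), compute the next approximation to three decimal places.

At (-1/2, 5/2): F = (0.250, -4.05749).
Jacobian J = [[-10·x·y - 6·x - y^2, -5·x^2 - 2·x·y + 2], [2·x·y + 10·x - 2·y^2 + 2, x^2 - 4·x·y - exp(y)]].
At the point, J = [[9.250, 3.250], [-18.000, -6.93249]] (det J = -5.62557).
Solving J·Δ = −F gives Δ = (2.036, -5.872).
Then the next iterate is (x, y)₁ = (1.536, -3.372).

(1.536, -3.372)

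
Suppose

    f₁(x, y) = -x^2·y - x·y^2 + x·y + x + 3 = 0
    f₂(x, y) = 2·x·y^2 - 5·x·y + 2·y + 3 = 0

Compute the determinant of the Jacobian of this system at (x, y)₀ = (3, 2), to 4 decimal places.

J = [[-2·x·y - y^2 + y + 1, -x^2 - 2·x·y + x], [2·y^2 - 5·y, 4·x·y - 5·x + 2]].
At the point, J = [[-13.0000, -18.0000], [-2.0000, 11.0000]].
det J = -179.0000.

-179.0000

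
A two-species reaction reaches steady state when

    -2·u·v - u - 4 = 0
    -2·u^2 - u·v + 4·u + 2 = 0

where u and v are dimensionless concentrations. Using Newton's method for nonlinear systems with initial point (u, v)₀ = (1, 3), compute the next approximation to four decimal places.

(-12.0000, 43.0000)

At (1, 3): F = (-11.0000, 1.0000).
Jacobian J = [[-2·v - 1, -2·u], [-4·u - v + 4, -u]].
At the point, J = [[-7.0000, -2.0000], [-3.0000, -1.0000]] (det J = 1.0000).
Solving J·Δ = −F gives Δ = (-13.0000, 40.0000).
Then the next iterate is (u, v)₁ = (-12.0000, 43.0000).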